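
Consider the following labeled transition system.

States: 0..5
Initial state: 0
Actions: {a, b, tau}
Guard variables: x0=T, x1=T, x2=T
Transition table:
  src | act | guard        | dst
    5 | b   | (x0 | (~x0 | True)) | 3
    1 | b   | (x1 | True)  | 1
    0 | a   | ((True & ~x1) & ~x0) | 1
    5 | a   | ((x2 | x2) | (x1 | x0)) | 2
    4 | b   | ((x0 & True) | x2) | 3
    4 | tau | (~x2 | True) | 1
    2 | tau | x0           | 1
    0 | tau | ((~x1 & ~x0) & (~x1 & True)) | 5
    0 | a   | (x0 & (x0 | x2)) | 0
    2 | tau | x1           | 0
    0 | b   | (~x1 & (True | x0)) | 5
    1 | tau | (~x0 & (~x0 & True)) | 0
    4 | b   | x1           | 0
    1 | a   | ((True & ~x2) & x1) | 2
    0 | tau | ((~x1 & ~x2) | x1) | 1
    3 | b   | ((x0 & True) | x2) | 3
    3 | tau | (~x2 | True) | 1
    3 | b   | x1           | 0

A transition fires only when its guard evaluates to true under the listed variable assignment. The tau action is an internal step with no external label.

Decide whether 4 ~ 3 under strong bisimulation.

Refine partition for ~:
  π0 = {{0,1,2,3,4,5}}
  π1 = {{0},{1},{2},{3,4},{5}}
Fixed point at round 2; 5 class(es).
4∈{3,4}, 3∈{3,4}

Answer: BISIMILAR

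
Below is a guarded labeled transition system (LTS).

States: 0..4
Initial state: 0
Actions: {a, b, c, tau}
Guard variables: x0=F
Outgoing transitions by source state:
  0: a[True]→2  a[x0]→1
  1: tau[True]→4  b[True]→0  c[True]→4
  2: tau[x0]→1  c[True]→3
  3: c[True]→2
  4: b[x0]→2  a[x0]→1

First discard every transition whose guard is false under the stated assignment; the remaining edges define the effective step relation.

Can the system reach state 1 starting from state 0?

6 transition(s) survive guard evaluation.
depth 0: {0}
depth 1: {2}  total {0,2}
depth 2: {3}  total {0,2,3}
Reach set: {0,2,3}

Answer: UNREACHABLE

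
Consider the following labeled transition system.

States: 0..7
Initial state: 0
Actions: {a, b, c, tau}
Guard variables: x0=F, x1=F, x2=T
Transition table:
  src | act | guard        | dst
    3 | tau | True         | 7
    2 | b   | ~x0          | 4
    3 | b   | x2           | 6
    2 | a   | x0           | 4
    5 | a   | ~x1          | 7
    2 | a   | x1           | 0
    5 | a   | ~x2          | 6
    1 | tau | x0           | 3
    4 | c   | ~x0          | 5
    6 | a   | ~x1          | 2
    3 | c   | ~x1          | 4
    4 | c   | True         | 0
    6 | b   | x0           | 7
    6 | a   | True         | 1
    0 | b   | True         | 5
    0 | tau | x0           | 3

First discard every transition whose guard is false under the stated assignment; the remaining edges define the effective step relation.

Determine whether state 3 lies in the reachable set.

After dropping false guards: 10 live edges.
depth 0: {0}
depth 1: {5}  cumulative {0,5}
depth 2: {7}  cumulative {0,5,7}
Reachable = {0,5,7}

Answer: UNREACHABLE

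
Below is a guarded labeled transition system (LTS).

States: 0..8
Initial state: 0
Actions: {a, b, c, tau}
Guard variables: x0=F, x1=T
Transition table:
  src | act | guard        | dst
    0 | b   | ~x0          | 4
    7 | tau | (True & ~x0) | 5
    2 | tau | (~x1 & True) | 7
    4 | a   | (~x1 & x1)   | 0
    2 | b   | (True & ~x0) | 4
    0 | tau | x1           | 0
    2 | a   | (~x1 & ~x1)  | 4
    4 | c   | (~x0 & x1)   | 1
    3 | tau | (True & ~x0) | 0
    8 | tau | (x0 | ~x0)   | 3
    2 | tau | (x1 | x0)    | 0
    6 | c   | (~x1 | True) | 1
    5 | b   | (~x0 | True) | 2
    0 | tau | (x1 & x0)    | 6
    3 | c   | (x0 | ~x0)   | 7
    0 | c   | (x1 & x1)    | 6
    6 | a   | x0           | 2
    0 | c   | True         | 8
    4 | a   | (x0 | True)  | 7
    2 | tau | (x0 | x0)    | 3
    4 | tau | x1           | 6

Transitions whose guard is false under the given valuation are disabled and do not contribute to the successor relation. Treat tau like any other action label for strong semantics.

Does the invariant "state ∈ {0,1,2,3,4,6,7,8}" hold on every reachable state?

Safe = {0,1,2,3,4,6,7,8}
R = {0,1,2,3,4,5,6,7,8}
  0: ✓
  1: ✓
  2: ✓
  3: ✓
  4: ✓
  5: ✗ unsafe
  6: ✓
  7: ✓
  8: ✓
witness against invariant: b·a·tau → 5

Answer: INVARIANT VIOLATED at state 5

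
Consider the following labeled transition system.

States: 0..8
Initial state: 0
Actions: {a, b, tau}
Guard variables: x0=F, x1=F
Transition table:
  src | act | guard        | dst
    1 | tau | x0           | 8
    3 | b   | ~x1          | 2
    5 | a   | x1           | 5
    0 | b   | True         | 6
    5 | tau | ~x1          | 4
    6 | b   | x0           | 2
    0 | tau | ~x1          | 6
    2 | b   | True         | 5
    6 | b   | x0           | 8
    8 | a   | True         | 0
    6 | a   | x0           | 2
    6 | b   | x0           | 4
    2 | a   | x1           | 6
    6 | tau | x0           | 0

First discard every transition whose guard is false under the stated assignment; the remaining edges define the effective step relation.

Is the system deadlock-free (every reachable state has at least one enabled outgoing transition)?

Reach set: {0,6}
  0: b→6  tau→6  [2 exit(s)]
  6: ∅  [STUCK]
Path to 6: b

Answer: DEADLOCK at state 6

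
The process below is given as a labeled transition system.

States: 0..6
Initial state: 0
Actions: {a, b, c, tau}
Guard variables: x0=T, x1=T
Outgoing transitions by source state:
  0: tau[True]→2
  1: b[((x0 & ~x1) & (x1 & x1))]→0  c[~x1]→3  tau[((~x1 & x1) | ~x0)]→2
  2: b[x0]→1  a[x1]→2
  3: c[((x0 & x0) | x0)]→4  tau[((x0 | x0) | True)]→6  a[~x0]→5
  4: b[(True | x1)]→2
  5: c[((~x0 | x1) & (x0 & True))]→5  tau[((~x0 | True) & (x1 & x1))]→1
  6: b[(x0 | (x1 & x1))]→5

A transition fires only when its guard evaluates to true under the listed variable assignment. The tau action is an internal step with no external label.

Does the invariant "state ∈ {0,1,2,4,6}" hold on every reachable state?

Answer: INVARIANT HOLDS

Working:
Inv-set: {0,1,2,4,6}
R = {0,1,2}
  0: ✓
  1: ✓
  2: ✓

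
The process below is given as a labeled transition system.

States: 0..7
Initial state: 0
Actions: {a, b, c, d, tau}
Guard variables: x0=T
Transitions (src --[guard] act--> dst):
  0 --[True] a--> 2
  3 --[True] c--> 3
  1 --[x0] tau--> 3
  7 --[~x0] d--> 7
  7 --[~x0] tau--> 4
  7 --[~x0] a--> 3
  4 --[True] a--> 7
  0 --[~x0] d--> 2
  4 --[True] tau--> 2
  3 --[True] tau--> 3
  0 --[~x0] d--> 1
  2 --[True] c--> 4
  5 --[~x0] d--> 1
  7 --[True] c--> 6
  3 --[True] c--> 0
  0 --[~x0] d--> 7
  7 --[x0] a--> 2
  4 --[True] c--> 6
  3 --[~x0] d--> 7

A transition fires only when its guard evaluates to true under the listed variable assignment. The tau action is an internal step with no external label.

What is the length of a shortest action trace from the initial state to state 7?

Answer: 3

Trace:
BFS to 7:
  depth 0: {0}
  depth 1: {2}
  depth 2: {4}
  depth 3: {6,7}
7 enters at depth 3; path a·c·a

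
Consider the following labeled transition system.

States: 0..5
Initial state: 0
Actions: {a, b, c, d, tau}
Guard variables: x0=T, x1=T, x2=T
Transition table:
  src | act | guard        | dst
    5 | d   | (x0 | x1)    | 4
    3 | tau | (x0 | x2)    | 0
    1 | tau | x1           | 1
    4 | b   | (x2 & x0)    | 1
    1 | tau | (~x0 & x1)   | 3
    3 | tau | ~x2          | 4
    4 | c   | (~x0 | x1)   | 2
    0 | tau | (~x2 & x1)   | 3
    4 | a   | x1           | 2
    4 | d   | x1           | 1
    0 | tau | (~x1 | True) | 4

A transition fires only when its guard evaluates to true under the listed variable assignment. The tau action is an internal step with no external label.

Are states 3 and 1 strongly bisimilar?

Bisimulation quotient by refinement:
  π0 = {{0,1,2,3,4,5}}
  π1 = {{0,1,3},{2},{4},{5}}
  π2 = {{0},{1,3},{2},{4},{5}}
  π3 = {{0},{1},{2},{3},{4},{5}}
Fixed point at round 4; 6 class(es).
[3]={3}  [1]={1}

Answer: NOT BISIMILAR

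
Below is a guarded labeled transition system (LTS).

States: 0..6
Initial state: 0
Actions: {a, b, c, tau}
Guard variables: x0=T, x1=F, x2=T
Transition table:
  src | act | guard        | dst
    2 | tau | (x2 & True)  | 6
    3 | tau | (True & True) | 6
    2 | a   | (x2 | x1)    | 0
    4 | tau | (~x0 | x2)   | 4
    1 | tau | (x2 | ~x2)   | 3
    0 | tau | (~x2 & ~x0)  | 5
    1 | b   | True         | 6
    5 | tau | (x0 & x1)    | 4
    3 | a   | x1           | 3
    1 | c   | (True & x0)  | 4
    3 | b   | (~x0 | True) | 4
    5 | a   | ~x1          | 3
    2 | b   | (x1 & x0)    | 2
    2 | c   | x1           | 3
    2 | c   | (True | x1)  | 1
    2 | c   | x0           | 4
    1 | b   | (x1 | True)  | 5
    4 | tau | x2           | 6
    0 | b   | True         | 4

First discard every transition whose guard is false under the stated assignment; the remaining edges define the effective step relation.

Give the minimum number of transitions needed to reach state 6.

Answer: 2

Working:
BFS to 6:
  depth 0: {0}
  depth 1: {4}
  depth 2: {6}
6 enters at depth 2; path b·tau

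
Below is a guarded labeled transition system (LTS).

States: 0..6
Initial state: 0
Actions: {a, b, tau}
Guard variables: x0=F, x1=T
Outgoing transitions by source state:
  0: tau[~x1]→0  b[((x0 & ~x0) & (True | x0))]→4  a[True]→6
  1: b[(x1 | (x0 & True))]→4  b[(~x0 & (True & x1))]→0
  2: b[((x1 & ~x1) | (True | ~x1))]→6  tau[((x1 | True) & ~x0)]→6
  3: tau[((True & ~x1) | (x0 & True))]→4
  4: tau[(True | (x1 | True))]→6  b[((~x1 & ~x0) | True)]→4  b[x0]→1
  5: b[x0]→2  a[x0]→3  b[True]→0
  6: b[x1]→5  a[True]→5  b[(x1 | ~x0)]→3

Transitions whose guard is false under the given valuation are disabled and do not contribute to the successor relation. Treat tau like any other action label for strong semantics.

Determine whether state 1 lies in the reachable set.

After dropping false guards: 11 live edges.
Layer 0: {0}
Layer 1: {6}  cumulative {0,6}
Layer 2: {3,5}  cumulative {0,3,5,6}
Reachable = {0,3,5,6}

Answer: UNREACHABLE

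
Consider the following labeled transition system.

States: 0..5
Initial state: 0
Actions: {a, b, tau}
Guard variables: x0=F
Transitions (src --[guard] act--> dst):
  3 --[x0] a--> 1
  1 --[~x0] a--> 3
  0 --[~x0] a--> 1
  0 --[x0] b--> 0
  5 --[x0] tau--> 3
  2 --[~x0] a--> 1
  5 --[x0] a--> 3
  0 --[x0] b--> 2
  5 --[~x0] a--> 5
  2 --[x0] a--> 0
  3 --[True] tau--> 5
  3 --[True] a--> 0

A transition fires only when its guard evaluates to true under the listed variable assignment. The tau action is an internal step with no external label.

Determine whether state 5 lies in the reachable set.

Answer: REACHABLE

Trace:
After dropping false guards: 6 live edges.
L0 = {0}
L1 = {1}  total {0,1}
L2 = {3}  total {0,1,3}
L3 = {5}  total {0,1,3,5}
Reachable = {0,1,3,5}
trace reaching 5: a·a·tau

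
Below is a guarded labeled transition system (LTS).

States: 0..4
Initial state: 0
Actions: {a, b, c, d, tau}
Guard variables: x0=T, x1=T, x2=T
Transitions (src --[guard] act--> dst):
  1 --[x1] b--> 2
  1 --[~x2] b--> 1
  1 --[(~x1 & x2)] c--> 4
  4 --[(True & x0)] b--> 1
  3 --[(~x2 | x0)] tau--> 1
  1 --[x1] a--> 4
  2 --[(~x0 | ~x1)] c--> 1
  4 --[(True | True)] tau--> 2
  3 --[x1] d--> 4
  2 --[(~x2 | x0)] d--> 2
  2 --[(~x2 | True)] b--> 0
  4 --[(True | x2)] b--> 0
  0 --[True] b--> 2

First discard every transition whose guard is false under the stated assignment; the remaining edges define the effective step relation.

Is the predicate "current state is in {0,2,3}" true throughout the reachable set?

Answer: INVARIANT HOLDS

Working:
Inv-set: {0,2,3}
Reachable = {0,2}
  0: ok
  2: ok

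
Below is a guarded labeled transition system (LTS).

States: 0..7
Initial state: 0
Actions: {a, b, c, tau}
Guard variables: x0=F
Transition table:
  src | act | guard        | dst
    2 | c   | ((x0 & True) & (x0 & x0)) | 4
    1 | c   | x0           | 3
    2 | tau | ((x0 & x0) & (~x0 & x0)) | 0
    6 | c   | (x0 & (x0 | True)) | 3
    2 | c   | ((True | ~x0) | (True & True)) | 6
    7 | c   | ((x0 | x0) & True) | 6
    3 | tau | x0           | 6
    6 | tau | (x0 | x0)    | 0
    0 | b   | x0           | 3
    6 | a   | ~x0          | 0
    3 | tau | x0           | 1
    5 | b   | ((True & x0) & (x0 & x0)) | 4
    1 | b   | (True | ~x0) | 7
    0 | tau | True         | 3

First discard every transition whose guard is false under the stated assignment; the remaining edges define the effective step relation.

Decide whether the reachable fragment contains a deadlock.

Reachable = {0,3}
  0: tau→3  [deg 1]
  3: ∅  [deadlock]
Path to 3: tau

Answer: DEADLOCK at state 3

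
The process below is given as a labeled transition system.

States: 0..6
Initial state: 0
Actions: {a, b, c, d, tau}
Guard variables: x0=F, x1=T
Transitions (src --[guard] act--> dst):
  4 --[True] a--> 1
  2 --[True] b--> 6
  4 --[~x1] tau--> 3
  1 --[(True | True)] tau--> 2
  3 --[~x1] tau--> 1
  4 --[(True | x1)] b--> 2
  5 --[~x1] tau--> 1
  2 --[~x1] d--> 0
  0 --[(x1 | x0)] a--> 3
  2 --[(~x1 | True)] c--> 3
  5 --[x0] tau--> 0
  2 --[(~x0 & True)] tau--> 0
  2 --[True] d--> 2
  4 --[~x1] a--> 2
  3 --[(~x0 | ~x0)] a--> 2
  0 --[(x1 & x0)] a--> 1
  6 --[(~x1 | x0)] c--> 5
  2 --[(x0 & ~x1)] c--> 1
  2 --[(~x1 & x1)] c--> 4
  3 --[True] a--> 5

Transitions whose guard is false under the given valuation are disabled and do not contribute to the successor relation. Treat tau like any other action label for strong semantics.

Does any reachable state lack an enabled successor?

Answer: DEADLOCK at state 5

Working:
Reachable = {0,2,3,5,6}
  0: a→3  [deg 1]
  2: b→6  c→3  d→2  tau→0  [deg 4]
  3: a→2  a→5  [deg 2]
  5: ∅  [deadlock]
  6: ∅  [deadlock]
Path to 5: a·a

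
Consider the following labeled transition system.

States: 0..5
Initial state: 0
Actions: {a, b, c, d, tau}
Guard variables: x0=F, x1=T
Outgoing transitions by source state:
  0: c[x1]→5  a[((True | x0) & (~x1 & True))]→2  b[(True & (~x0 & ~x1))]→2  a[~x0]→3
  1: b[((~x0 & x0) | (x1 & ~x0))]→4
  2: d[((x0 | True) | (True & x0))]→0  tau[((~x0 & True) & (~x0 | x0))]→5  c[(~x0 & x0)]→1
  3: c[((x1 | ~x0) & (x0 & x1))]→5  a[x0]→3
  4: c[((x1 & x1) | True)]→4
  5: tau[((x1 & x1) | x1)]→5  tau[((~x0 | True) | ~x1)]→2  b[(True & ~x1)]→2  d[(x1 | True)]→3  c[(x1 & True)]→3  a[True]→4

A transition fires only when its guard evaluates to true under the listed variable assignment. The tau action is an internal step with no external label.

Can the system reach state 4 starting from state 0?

Answer: REACHABLE

Working:
11 transition(s) survive guard evaluation.
Layer 0: {0}
Layer 1: {3,5}  now seen {0,3,5}
Layer 2: {2,4}  now seen {0,2,3,4,5}
Reach set: {0,2,3,4,5}
trace reaching 4: c·a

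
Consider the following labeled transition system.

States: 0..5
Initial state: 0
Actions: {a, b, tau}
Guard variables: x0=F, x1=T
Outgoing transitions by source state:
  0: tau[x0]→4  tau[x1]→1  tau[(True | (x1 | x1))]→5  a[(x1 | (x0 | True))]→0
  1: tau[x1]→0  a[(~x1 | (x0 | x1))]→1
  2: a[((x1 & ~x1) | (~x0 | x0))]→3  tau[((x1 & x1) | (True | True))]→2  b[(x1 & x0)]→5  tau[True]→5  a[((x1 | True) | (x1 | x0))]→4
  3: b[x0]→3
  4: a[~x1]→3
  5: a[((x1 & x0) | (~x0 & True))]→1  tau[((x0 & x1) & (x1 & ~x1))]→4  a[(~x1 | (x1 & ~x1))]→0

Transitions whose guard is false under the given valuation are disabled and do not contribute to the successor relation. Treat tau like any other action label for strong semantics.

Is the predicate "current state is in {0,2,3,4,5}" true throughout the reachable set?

Answer: INVARIANT VIOLATED at state 1

Working:
Allowed set {0,2,3,4,5}
Reachable = {0,1,5}
  0: safe
  1: outside
  5: safe
reach 1 via tau — violates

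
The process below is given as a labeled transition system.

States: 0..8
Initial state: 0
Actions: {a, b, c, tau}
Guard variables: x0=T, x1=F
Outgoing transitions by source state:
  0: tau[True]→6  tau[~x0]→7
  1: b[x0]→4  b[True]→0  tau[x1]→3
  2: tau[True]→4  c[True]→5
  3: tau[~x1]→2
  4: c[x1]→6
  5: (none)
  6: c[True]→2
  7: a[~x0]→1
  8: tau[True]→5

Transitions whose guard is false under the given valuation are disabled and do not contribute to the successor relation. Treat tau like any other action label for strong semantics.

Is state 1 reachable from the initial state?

Answer: UNREACHABLE

Trace:
Guard filter leaves 8 enabled edge(s).
Layer 0: {0}
Layer 1: {6}  now seen {0,6}
Layer 2: {2}  now seen {0,2,6}
Layer 3: {4,5}  now seen {0,2,4,5,6}
R = {0,2,4,5,6}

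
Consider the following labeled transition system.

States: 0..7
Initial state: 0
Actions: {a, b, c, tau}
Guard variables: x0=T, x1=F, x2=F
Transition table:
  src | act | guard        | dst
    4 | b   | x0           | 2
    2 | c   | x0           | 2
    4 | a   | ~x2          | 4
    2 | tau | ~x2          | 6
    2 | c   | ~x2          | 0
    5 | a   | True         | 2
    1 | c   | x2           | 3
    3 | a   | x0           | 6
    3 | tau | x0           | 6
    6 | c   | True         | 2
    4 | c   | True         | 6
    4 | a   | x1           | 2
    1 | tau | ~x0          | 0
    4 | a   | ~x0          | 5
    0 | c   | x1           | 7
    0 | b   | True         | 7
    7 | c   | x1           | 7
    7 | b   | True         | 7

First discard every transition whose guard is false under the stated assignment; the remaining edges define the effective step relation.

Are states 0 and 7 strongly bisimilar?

Answer: BISIMILAR

Analysis:
Compute ~ classes (split until stable):
  round 0: {{0,1,2,3,4,5,6,7}}
  round 1: {{0,7},{1},{2},{3},{4},{5},{6}}
stable after 2 split(s): 7 block(s)
[0]={0,7}  [7]={0,7}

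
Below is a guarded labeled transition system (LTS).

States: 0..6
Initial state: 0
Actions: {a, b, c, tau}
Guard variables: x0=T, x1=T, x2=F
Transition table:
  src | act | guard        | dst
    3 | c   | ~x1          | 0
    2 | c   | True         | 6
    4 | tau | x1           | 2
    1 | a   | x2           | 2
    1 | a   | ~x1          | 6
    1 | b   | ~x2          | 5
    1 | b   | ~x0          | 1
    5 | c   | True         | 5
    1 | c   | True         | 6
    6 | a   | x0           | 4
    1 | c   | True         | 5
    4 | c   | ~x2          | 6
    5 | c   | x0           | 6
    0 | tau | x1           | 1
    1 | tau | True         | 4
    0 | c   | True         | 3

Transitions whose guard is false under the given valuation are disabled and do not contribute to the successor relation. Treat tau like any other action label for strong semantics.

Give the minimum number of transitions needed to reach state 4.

Answer: 2

Trace:
BFS to 4:
  depth 0: {0}
  depth 1: {1,3}
  depth 2: {4,5,6}
4 enters at depth 2; path tau·tau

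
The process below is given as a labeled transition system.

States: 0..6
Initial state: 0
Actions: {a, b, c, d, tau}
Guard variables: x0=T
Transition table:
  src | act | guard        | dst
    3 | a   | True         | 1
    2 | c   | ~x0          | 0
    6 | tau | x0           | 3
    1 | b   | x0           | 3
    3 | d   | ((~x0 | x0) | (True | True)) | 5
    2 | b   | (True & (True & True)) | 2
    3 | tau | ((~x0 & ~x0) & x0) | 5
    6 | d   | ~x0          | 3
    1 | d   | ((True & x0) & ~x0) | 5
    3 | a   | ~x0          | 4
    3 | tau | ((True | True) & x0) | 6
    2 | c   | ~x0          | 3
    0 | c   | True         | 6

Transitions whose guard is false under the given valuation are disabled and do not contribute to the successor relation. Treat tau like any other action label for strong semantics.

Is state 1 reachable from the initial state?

Answer: REACHABLE

Working:
After dropping false guards: 7 live edges.
depth 0: {0}
depth 1: {6}  now seen {0,6}
depth 2: {3}  now seen {0,3,6}
depth 3: {1,5}  now seen {0,1,3,5,6}
R = {0,1,3,5,6}
trace reaching 1: c·tau·a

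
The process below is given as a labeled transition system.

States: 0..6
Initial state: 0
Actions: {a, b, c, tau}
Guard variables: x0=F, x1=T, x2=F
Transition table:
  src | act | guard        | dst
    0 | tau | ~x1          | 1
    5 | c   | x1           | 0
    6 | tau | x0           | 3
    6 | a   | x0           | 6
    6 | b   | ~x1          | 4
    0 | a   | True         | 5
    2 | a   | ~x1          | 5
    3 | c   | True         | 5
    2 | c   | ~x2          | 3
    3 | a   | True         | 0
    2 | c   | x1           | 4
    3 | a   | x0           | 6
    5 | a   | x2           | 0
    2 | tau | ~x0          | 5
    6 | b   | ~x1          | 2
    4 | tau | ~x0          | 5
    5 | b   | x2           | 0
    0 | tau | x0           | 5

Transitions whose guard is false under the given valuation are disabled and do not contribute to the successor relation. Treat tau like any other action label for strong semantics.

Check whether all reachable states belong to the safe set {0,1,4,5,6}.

Answer: INVARIANT HOLDS

Analysis:
Safe = {0,1,4,5,6}
Reach set: {0,5}
  0: ✓
  5: ✓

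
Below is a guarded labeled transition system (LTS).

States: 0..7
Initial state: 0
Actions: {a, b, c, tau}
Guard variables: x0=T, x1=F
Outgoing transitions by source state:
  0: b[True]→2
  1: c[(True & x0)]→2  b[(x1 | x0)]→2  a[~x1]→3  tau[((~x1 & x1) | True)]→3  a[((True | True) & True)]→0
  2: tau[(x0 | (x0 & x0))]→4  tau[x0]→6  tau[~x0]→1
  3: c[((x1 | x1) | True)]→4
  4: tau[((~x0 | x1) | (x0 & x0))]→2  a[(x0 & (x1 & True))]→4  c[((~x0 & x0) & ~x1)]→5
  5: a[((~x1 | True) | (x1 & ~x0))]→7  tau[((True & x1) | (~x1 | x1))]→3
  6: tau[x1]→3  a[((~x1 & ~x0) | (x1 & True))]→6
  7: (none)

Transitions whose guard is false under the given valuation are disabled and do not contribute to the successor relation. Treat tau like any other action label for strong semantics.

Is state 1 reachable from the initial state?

12 transition(s) survive guard evaluation.
depth 0: {0}
depth 1: {2}  total {0,2}
depth 2: {4,6}  total {0,2,4,6}
Reachable = {0,2,4,6}

Answer: UNREACHABLE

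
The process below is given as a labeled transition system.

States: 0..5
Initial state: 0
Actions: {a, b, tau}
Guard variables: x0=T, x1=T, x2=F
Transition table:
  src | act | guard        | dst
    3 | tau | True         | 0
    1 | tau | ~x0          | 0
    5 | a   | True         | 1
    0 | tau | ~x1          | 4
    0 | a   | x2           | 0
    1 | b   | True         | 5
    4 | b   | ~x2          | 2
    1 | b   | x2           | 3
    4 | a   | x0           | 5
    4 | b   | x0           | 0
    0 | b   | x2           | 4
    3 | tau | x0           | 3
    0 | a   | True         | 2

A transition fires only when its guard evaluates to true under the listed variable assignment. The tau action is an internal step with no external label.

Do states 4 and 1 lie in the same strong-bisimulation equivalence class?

Answer: NOT BISIMILAR

Analysis:
Compute ~ classes (split until stable):
  π0 = {{0,1,2,3,4,5}}
  π1 = {{0,5},{1},{2},{3},{4}}
  π2 = {{0},{1},{2},{3},{4},{5}}
6 equivalence class(es) (converged in 3)
class of 4: {4}; class of 1: {1}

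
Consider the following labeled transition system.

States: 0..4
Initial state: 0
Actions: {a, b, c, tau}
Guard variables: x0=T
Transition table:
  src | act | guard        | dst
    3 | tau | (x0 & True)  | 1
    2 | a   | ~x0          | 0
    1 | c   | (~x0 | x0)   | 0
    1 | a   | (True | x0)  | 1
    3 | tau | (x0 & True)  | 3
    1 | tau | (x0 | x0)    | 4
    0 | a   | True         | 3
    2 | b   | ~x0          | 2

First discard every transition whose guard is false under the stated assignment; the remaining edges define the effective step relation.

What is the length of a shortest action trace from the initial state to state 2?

BFS to 2:
  Layer 0: {0}
  Layer 1: {3}
  Layer 2: {1}
  Layer 3: {4}
2 never appears.

Answer: UNREACHABLE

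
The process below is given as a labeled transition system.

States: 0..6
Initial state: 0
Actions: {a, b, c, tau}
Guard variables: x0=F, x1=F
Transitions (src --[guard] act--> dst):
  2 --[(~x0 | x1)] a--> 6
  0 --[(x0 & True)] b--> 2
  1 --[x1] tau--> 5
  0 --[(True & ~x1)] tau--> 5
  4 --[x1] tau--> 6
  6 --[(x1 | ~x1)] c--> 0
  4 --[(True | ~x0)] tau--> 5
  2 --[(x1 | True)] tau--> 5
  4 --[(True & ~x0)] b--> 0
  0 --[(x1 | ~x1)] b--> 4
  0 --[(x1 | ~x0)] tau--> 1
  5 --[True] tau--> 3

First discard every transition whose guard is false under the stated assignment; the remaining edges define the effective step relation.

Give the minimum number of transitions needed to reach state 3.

Breadth-first toward 3:
  L0 = {0}
  L1 = {1,4,5}
  L2 = {3}
first hit 3 at d=2 via tau·tau

Answer: 2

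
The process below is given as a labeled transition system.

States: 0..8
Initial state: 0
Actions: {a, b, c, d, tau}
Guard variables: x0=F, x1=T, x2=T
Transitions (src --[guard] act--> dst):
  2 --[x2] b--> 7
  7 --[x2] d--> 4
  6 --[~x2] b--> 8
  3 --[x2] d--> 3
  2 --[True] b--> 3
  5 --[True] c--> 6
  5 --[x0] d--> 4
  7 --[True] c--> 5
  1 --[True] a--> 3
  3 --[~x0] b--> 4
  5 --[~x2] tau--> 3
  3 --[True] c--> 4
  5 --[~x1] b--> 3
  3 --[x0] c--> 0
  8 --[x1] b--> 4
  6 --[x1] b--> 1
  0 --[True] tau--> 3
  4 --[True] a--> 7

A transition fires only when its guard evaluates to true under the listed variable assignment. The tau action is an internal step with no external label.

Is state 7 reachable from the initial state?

Answer: REACHABLE

Trace:
13 transition(s) survive guard evaluation.
L0 = {0}
L1 = {3}  total {0,3}
L2 = {4}  total {0,3,4}
L3 = {7}  total {0,3,4,7}
L4 = {5}  total {0,3,4,5,7}
L5 = {6}  total {0,3,4,5,6,7}
L6 = {1}  total {0,1,3,4,5,6,7}
Reachable = {0,1,3,4,5,6,7}
Path to 7: tau·b·a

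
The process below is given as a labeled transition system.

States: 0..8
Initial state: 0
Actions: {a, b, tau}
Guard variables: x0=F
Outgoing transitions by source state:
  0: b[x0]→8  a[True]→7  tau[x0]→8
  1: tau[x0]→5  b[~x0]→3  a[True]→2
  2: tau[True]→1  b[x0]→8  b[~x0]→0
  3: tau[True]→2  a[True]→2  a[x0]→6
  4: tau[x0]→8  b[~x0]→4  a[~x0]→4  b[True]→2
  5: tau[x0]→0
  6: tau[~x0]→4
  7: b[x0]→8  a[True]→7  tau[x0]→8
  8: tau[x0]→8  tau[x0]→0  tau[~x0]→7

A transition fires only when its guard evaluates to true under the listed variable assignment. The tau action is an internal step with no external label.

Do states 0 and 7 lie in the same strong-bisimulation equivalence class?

Compute ~ classes (split until stable):
  π0 = {{0,1,2,3,4,5,6,7,8}}
  π1 = {{0,7},{1,4},{2},{3},{5},{6,8}}
  π2 = {{0,7},{1},{2},{3},{4},{5},{6},{8}}
stable after 3 split(s): 8 block(s)
0∈{0,7}, 7∈{0,7}

Answer: BISIMILAR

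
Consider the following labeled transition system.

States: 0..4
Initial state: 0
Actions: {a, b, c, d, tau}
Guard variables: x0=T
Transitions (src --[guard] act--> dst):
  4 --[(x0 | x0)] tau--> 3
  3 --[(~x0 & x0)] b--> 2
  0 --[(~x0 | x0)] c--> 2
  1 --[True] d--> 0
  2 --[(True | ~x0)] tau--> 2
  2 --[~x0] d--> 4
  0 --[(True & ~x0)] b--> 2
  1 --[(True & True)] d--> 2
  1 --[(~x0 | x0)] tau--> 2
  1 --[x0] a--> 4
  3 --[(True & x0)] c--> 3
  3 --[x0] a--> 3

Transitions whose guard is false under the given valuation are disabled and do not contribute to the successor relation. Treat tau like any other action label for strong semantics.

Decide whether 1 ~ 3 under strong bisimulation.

Compute ~ classes (split until stable):
  π0 = {{0,1,2,3,4}}
  π1 = {{0},{1},{2,4},{3}}
  π2 = {{0},{1},{2},{3},{4}}
Fixed point at round 3; 5 class(es).
1∈{1}, 3∈{3}

Answer: NOT BISIMILAR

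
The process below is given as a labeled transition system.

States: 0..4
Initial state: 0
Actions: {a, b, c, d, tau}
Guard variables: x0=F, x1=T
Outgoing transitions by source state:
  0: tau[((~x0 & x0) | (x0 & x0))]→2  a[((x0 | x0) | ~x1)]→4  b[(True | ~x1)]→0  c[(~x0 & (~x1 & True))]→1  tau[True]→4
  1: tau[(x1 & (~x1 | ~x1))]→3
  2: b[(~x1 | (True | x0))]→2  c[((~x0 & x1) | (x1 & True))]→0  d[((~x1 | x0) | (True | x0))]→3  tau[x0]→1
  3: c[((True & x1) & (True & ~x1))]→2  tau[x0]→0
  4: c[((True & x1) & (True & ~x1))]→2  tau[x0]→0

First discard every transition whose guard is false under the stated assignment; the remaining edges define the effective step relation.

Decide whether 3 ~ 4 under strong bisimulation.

Answer: BISIMILAR

Analysis:
Refine partition for ~:
  π0 = {{0,1,2,3,4}}
  π1 = {{0},{1,3,4},{2}}
Fixed point at round 2; 3 class(es).
class of 3: {1,3,4}; class of 4: {1,3,4}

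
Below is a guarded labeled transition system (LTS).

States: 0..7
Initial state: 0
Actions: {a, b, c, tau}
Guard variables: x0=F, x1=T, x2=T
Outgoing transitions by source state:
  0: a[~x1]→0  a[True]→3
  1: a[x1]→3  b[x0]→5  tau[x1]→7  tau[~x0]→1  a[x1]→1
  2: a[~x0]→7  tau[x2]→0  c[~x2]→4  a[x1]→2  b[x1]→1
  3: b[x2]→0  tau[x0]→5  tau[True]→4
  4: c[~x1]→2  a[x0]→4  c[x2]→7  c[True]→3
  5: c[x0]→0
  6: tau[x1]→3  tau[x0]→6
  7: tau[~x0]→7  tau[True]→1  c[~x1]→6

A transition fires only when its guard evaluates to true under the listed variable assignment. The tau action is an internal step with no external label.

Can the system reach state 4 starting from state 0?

16 transition(s) survive guard evaluation.
L0 = {0}
L1 = {3}  now seen {0,3}
L2 = {4}  now seen {0,3,4}
L3 = {7}  now seen {0,3,4,7}
L4 = {1}  now seen {0,1,3,4,7}
Reachable = {0,1,3,4,7}
Path to 4: a·tau

Answer: REACHABLE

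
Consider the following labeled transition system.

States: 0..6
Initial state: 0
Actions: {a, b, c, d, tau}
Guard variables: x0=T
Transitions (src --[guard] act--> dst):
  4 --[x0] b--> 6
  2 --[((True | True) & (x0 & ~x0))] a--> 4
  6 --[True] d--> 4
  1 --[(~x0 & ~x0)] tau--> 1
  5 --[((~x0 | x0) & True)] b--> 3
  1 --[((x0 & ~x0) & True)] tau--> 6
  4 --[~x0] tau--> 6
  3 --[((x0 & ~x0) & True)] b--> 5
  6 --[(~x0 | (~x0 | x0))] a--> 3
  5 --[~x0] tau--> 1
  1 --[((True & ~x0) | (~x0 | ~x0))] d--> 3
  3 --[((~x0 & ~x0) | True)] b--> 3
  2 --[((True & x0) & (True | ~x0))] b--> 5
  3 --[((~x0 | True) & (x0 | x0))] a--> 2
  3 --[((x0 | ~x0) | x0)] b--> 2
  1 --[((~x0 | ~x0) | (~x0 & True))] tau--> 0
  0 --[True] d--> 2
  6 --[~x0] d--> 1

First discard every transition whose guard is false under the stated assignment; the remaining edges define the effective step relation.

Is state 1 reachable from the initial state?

Answer: UNREACHABLE

Trace:
Guard filter leaves 9 enabled edge(s).
Layer 0: {0}
Layer 1: {2}  total {0,2}
Layer 2: {5}  total {0,2,5}
Layer 3: {3}  total {0,2,3,5}
R = {0,2,3,5}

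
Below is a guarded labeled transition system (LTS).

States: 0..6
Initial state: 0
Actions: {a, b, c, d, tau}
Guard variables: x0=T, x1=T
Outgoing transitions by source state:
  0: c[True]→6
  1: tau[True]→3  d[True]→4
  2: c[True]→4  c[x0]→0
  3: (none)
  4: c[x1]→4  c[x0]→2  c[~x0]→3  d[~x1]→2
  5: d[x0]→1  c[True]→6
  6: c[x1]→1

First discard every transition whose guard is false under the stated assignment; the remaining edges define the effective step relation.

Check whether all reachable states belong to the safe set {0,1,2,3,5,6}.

Inv-set: {0,1,2,3,5,6}
R = {0,1,2,3,4,6}
  0: ✓
  1: ✓
  2: ✓
  3: ✓
  4: ✗ unsafe
  6: ✓
counterexample path to 4: c·c·d

Answer: INVARIANT VIOLATED at state 4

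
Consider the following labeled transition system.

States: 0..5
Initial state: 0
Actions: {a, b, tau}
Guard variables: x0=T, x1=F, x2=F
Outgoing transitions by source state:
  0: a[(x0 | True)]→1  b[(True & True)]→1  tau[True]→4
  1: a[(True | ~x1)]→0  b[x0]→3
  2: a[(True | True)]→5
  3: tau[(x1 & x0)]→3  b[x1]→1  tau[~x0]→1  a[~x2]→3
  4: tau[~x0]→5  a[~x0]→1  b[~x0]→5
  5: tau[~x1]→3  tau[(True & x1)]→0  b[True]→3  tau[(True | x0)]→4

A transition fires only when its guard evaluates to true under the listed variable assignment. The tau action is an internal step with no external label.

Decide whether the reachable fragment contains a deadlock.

R = {0,1,3,4}
  0: a→1  b→1  tau→4  [deg 3]
  1: a→0  b→3  [deg 2]
  3: a→3  [deg 1]
  4: ∅  [STUCK]
witness 4: tau

Answer: DEADLOCK at state 4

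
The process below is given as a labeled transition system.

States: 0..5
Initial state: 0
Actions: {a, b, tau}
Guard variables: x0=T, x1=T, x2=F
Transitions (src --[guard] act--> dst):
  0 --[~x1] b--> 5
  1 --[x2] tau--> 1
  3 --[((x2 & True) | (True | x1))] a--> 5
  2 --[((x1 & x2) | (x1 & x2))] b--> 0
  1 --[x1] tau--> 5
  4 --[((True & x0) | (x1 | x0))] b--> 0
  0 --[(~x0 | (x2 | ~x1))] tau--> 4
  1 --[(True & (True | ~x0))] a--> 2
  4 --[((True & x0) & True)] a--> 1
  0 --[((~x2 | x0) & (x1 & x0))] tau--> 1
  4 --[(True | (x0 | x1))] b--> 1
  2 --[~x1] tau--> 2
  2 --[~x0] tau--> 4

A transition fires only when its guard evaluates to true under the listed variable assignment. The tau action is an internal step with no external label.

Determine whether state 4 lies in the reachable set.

Answer: UNREACHABLE

Analysis:
7 transition(s) survive guard evaluation.
Layer 0: {0}
Layer 1: {1}  now seen {0,1}
Layer 2: {2,5}  now seen {0,1,2,5}
R = {0,1,2,5}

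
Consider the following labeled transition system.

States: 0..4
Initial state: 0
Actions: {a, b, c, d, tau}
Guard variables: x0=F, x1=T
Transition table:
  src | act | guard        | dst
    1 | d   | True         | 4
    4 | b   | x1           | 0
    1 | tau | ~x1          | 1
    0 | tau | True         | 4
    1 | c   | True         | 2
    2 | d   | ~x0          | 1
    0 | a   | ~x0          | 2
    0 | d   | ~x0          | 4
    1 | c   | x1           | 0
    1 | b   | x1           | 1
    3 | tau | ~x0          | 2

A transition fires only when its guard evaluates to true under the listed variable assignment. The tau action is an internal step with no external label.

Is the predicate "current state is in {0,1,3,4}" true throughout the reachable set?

Answer: INVARIANT VIOLATED at state 2

Trace:
Safe = {0,1,3,4}
R = {0,1,2,4}
  0: safe
  1: safe
  2: ✗ unsafe
  4: safe
reach 2 via a — violates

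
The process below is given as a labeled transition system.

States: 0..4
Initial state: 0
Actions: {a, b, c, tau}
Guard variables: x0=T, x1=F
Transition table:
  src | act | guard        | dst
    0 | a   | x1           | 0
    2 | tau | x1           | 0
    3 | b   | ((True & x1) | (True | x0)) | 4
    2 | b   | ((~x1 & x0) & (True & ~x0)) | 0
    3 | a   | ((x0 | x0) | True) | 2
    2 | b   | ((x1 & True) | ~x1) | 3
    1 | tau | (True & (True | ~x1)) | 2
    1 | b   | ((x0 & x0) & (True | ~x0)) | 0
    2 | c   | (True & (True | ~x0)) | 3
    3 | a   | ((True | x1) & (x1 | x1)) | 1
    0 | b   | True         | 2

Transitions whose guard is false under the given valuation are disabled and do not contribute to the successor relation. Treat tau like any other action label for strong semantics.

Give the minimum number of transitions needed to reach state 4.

Answer: 3

Trace:
Layered search for 4:
  L0 = {0}
  L1 = {2}
  L2 = {3}
  L3 = {4}
4 enters at depth 3; path b·b·b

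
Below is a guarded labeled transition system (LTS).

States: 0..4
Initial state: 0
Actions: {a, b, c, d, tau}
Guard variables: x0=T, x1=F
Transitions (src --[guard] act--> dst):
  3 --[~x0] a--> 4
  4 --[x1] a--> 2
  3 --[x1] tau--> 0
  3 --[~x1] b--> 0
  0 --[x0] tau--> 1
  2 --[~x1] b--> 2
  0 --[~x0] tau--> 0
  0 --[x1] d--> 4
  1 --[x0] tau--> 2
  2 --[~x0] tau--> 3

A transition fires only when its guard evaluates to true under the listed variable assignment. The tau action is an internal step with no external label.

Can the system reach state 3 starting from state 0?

Answer: UNREACHABLE

Analysis:
Guard filter leaves 4 enabled edge(s).
Layer 0: {0}
Layer 1: {1}  total {0,1}
Layer 2: {2}  total {0,1,2}
Reachable = {0,1,2}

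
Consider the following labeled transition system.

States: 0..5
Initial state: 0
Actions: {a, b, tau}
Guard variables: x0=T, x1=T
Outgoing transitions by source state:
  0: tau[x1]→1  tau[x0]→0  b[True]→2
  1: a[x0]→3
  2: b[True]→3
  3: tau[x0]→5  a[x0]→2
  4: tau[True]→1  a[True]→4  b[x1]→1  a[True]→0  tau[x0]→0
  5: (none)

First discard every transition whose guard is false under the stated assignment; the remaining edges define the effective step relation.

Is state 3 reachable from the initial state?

12 transition(s) survive guard evaluation.
depth 0: {0}
depth 1: {1,2}  now seen {0,1,2}
depth 2: {3}  now seen {0,1,2,3}
depth 3: {5}  now seen {0,1,2,3,5}
Reach set: {0,1,2,3,5}
Path to 3: tau·a

Answer: REACHABLE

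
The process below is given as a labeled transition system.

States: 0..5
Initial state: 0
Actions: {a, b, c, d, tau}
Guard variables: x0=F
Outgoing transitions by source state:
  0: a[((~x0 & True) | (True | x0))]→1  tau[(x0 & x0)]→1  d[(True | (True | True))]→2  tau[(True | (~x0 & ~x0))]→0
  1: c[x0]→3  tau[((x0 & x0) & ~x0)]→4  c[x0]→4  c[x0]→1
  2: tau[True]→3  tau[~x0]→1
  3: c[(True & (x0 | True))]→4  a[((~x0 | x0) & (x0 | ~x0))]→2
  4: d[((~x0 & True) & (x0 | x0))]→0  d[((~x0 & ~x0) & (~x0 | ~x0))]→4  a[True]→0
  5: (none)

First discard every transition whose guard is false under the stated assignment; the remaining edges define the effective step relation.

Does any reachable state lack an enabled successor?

R = {0,1,2,3,4}
  0: a→1  d→2  tau→0  [3 out]
  1: ∅  [deadlock]
  2: tau→1  tau→3  [2 out]
  3: a→2  c→4  [2 out]
  4: a→0  d→4  [2 out]
Path to 1: a

Answer: DEADLOCK at state 1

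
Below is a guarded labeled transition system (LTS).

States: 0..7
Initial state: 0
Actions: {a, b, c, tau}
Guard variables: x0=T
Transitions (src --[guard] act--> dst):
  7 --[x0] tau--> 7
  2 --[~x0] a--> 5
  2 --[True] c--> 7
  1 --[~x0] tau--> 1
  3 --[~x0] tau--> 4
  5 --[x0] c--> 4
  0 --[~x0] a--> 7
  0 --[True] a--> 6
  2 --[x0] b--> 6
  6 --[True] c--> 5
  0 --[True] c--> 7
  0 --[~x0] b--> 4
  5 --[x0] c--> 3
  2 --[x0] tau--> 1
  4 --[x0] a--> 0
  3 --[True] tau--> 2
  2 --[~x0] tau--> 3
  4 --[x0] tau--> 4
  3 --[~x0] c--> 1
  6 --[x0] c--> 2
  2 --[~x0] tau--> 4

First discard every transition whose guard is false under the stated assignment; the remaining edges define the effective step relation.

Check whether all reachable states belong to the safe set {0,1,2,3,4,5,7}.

Answer: INVARIANT VIOLATED at state 6

Analysis:
Allowed set {0,1,2,3,4,5,7}
Reach set: {0,1,2,3,4,5,6,7}
  0: safe
  1: safe
  2: safe
  3: safe
  4: safe
  5: safe
  6: VIOLATES
  7: safe
witness against invariant: a → 6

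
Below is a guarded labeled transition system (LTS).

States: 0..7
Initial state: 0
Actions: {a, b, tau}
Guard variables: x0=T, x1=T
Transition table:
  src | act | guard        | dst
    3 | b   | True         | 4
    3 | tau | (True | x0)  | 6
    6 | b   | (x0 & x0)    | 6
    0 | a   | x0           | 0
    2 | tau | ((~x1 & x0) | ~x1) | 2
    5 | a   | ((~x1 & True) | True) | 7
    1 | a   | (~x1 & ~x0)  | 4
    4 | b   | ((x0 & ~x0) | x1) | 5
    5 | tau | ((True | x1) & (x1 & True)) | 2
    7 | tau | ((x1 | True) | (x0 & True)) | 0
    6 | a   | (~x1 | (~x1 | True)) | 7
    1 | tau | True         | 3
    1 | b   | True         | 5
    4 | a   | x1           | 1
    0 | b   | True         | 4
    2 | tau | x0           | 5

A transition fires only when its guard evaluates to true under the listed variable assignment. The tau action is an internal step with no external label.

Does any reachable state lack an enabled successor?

Reachable = {0,1,2,3,4,5,6,7}
  0: a→0  b→4  [2 out]
  1: b→5  tau→3  [2 out]
  2: tau→5  [1 out]
  3: b→4  tau→6  [2 out]
  4: a→1  b→5  [2 out]
  5: a→7  tau→2  [2 out]
  6: a→7  b→6  [2 out]
  7: tau→0  [1 out]

Answer: DEADLOCK-FREE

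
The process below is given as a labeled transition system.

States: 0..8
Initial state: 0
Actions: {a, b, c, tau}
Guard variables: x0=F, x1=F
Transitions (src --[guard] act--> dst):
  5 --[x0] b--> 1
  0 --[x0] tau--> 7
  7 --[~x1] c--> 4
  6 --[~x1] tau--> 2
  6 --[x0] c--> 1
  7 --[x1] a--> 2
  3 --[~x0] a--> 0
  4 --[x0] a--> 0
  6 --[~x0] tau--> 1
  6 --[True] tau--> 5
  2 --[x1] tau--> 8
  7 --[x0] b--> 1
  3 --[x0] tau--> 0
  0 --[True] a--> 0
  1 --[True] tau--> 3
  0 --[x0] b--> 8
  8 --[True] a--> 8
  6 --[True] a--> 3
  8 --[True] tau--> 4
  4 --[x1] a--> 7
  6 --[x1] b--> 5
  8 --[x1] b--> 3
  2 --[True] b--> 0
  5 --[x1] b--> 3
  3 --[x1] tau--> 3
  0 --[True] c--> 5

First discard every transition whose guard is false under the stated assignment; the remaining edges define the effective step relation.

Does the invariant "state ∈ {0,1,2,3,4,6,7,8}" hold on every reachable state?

Safe = {0,1,2,3,4,6,7,8}
R = {0,5}
  0: safe
  5: outside
counterexample path to 5: c

Answer: INVARIANT VIOLATED at state 5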